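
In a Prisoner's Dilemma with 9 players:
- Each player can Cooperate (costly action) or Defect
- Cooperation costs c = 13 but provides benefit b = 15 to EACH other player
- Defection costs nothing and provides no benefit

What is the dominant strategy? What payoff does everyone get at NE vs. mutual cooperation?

Dominant: Defect; NE payoff = 0; Coop payoff = 107

Work:
Defect dominates (saves cost c = 13, benefit to others is external)
NE: All defect → everyone gets 0
If all cooperate: each receives (8)×15 - 13 = 107
Social dilemma: 107 > 0 but NE gives 0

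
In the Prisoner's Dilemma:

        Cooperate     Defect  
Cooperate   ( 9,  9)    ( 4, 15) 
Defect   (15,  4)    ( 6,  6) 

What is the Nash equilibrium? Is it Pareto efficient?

(Defect, Defect) is NE; not Pareto efficient

Work:
Defect dominates Cooperate for both players:
If P2 cooperates: Defect (15) > Cooperate (9)
If P2 defects: Defect (6) > Cooperate (4)
NE: (Defect, Defect) with payoff (6, 6)
But (Cooperate, Cooperate) = (9, 9) Pareto dominates (6, 6)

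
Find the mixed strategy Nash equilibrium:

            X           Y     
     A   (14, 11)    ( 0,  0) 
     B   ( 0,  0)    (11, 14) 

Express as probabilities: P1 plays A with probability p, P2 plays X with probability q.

p = 0.56, q = 0.44

Work:
Find probabilities that make opponent indifferent:
P2 chooses q to make P1 indifferent between A and B
P1 chooses p to make P2 indifferent between X and Y
Mixed NE: P1 plays (A: 0.56, B: 0.44), P2 plays (X: 0.44, Y: 0.56)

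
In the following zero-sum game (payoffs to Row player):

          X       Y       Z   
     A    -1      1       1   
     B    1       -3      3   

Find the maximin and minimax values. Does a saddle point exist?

Maximin = -1, Minimax = 1, Saddle: False

Work:
Row minimums: [-1, -3] → maximin = -1
Column maximums: [1, 1, 3] → minimax = 1
No saddle point (maximin ≠ minimax). Mixed strategy needed.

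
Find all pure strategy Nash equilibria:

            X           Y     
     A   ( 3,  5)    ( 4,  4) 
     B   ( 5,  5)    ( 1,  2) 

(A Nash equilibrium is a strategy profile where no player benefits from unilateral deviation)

Nash equilibrium: (B, X)

Work:
Best responses:
  P1 vs X: payoffs [3, 5] → best response B (payoff 5)
  P1 vs Y: payoffs [4, 1] → best response A (payoff 4)
  P2 vs A: payoffs [5, 4] → best response X (payoff 5)
  P2 vs B: payoffs [5, 2] → best response X (payoff 5)
Mutual best responses: (B,X) → Nash equilibria.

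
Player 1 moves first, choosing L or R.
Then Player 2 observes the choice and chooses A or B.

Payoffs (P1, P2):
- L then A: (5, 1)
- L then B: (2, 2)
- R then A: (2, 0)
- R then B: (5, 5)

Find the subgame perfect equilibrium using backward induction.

P1 plays R, P2 plays B after L and B after R; Payoff (5, 5)

Work:
Backward induction:
After L: P2 chooses B → P1 gets 2
After R: P2 chooses B → P1 gets 5
P1 chooses R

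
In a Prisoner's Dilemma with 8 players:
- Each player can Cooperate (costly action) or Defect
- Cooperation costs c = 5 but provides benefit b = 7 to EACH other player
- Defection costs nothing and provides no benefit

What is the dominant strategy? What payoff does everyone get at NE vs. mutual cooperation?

Dominant: Defect; NE payoff = 0; Coop payoff = 44

Work:
Defect dominates (saves cost c = 5, benefit to others is external)
NE: All defect → everyone gets 0
If all cooperate: each receives (7)×7 - 5 = 44
Social dilemma: 44 > 0 but NE gives 0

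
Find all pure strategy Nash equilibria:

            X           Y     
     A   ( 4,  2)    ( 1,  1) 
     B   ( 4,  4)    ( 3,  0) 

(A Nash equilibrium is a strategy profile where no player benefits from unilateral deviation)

Nash equilibrium: (A, X), (B, X)

Work:
Best responses:
  P1 vs X: payoffs [4, 4] → best response A/B (payoff 4)
  P1 vs Y: payoffs [1, 3] → best response B (payoff 3)
  P2 vs A: payoffs [2, 1] → best response X (payoff 2)
  P2 vs B: payoffs [4, 0] → best response X (payoff 4)
Mutual best responses: (A,X), (B,X) → Nash equilibria.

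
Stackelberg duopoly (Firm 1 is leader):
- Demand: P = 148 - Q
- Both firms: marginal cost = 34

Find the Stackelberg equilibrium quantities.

q₁* (leader) = 57.0, q₂* (follower) = 28.5

Work:
Follower's reaction: q₂ = (a - c - q₁)/2
Leader substitutes: π₁ = q₁·(a - q₁ - (a-c-q₁)/2 - c)
FOC: q₁* = (148 - 34)/2 = 57.00
Then: q₂* = (148 - 34 - 57.0)/2 = 28.50
Leader has first-mover advantage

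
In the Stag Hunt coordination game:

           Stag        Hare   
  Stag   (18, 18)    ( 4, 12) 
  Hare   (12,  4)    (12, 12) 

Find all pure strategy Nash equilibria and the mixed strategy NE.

Pure NE: (Stag, Stag) and (Hare, Hare); Mixed NE: p = 0.5714, q = 0.5714

Work:
Check pure NE:
(Stag, Stag): (18, 18) - no unilateral deviation beneficial
(Hare, Hare): (12, 12) - no unilateral deviation beneficial
Mixed NE: P1 plays Stag with p = 0.5714, P2 plays Stag with q = 0.5714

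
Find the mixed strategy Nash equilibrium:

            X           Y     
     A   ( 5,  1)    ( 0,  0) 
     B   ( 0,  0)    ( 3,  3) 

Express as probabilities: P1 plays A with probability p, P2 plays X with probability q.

p = 0.75, q = 0.375

Work:
Find probabilities that make opponent indifferent:
P2 chooses q to make P1 indifferent between A and B
P1 chooses p to make P2 indifferent between X and Y
Mixed NE: P1 plays (A: 0.75, B: 0.25), P2 plays (X: 0.375, Y: 0.625)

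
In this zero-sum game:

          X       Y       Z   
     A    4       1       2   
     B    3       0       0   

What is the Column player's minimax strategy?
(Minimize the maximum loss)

Column should play Y, value = 1

Work:
Column player minimizes Row's maximum payoff:
Column X: max payoff to Row = 4
Column Y: max payoff to Row = 1
Column Z: max payoff to Row = 2
Minimum is 1, achieved by column Y.
Minimax strategy: Y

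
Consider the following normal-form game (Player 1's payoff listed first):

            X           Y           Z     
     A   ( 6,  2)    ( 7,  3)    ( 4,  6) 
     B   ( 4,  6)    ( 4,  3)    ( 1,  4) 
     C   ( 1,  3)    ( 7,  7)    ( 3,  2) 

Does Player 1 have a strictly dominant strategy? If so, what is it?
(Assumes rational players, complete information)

No strictly dominant strategy exists for Player 1

Work:
A strategy strictly dominates another if it gives a strictly higher payoff against every opponent action. Compare each pair of P1's strategies column-by-column:
  A vs B: [6 vs 4, 7 vs 4, 4 vs 1] → A strictly dominates B
  A vs C: [6 vs 1, 7 vs 7, 4 vs 3] → A does not strictly dominate C (column Y: 7 ≤ 7)
  B vs A: [4 vs 6, 4 vs 7, 1 vs 4] → B does not strictly dominate A (column X: 4 ≤ 6)
  B vs C: [4 vs 1, 4 vs 7, 1 vs 3] → B does not strictly dominate C (column Y: 4 ≤ 7)
  C vs A: [1 vs 6, 7 vs 7, 3 vs 4] → C does not strictly dominate A (column X: 1 ≤ 6)
  C vs B: [1 vs 4, 7 vs 4, 3 vs 1] → C does not strictly dominate B (column X: 1 ≤ 4)
No single strategy strictly dominates all others → no strictly dominant strategy.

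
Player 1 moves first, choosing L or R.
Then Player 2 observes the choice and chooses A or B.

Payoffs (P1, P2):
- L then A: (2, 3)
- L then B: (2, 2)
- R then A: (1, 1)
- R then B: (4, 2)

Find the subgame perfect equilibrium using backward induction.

P1 plays R, P2 plays A after L and B after R; Payoff (4, 2)

Work:
Backward induction:
After L: P2 chooses A → P1 gets 2
After R: P2 chooses B → P1 gets 4
P1 chooses R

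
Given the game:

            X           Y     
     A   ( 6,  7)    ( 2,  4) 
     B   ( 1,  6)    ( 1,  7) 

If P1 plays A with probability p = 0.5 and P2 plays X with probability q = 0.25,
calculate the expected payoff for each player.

E[P1] = 2.0, E[P2] = 5.75

Work:
E[P1] = p·q·π₁(A,X) + p·(1-q)·π₁(A,Y) + (1-p)·q·π₁(B,X) + (1-p)·(1-q)·π₁(B,Y)
= 0.5·0.25·6 + 0.5·0.75·2 + 0.5·0.25·1 + 0.5·0.75·1
= 2.0

E[P2] = 5.75 (similar calculation)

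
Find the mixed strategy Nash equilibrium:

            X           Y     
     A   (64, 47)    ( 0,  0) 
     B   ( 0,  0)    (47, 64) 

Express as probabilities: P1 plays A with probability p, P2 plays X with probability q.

p = 0.5766, q = 0.4234

Work:
Find probabilities that make opponent indifferent:
P2 chooses q to make P1 indifferent between A and B
P1 chooses p to make P2 indifferent between X and Y
Mixed NE: P1 plays (A: 0.5766, B: 0.4234), P2 plays (X: 0.4234, Y: 0.5766)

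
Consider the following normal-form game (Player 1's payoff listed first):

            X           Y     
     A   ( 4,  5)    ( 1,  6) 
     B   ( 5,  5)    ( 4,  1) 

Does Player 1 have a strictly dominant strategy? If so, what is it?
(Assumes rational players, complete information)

Yes, Player 1's strictly dominant strategy is B

Work:
A strategy strictly dominates another if it gives a strictly higher payoff against every opponent action. Compare each pair of P1's strategies column-by-column:
  A vs B: [4 vs 5, 1 vs 4] → A does not strictly dominate B (column X: 4 ≤ 5)
  B vs A: [5 vs 4, 4 vs 1] → B strictly dominates A
B strictly dominates every other strategy → strictly dominant.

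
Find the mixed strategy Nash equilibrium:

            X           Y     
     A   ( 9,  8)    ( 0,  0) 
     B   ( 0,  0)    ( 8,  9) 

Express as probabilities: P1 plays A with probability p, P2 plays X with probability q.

p = 0.5294, q = 0.4706

Work:
Find probabilities that make opponent indifferent:
P2 chooses q to make P1 indifferent between A and B
P1 chooses p to make P2 indifferent between X and Y
Mixed NE: P1 plays (A: 0.5294, B: 0.4706), P2 plays (X: 0.4706, Y: 0.5294)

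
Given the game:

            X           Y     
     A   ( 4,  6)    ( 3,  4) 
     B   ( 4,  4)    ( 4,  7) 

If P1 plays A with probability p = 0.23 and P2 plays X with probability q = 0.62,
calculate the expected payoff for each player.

E[P1] = 3.9126, E[P2] = 5.163

Work:
E[P1] = p·q·π₁(A,X) + p·(1-q)·π₁(A,Y) + (1-p)·q·π₁(B,X) + (1-p)·(1-q)·π₁(B,Y)
= 0.23·0.62·4 + 0.23·0.38·3 + 0.77·0.62·4 + 0.77·0.38·4
= 3.9126

E[P2] = 5.163 (similar calculation)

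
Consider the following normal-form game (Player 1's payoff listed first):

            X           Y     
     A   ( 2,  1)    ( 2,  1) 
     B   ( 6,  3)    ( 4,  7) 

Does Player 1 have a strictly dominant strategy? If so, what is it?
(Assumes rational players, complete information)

Yes, Player 1's strictly dominant strategy is B

Work:
A strategy strictly dominates another if it gives a strictly higher payoff against every opponent action. Compare each pair of P1's strategies column-by-column:
  A vs B: [2 vs 6, 2 vs 4] → A does not strictly dominate B (column X: 2 ≤ 6)
  B vs A: [6 vs 2, 4 vs 2] → B strictly dominates A
B strictly dominates every other strategy → strictly dominant.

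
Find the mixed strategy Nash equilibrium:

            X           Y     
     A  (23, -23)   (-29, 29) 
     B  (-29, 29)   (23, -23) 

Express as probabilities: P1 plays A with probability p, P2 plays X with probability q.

p = 0.5, q = 0.5

Work:
Find probabilities that make opponent indifferent:
P2 chooses q to make P1 indifferent between A and B
P1 chooses p to make P2 indifferent between X and Y
Mixed NE: P1 plays (A: 0.5, B: 0.5), P2 plays (X: 0.5, Y: 0.5)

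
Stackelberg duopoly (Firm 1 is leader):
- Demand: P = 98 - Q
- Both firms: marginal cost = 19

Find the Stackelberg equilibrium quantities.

q₁* (leader) = 39.5, q₂* (follower) = 19.75

Work:
Follower's reaction: q₂ = (a - c - q₁)/2
Leader substitutes: π₁ = q₁·(a - q₁ - (a-c-q₁)/2 - c)
FOC: q₁* = (98 - 19)/2 = 39.50
Then: q₂* = (98 - 19 - 39.5)/2 = 19.75
Leader has first-mover advantage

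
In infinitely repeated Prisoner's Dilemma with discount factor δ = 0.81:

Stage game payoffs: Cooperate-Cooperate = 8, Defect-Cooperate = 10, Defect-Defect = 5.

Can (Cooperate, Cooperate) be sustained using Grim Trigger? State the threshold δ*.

δ* = 0.4; since δ = 0.81 ≥ 0.4, cooperation can be sustained

Work:
For Grim Trigger:
Cooperate forever: 8/(1-δ)
Defect then punished: 10 + 5·δ/(1-δ)
Need: 8/(1-δ) ≥ 10 + 5·δ/(1-δ)
Solving: δ ≥ (T-R)/(T-P) = (10-8)/(10-5) = 0.4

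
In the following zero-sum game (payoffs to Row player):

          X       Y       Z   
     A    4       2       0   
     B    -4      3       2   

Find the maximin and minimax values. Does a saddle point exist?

Maximin = 0, Minimax = 2, Saddle: False

Work:
Row minimums: [0, -4] → maximin = 0
Column maximums: [4, 3, 2] → minimax = 2
No saddle point (maximin ≠ minimax). Mixed strategy needed.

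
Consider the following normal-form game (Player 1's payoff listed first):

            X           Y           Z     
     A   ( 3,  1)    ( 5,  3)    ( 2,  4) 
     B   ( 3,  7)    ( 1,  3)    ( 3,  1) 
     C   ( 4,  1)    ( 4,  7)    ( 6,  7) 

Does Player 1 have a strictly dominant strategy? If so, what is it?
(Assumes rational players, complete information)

No strictly dominant strategy exists for Player 1

Work:
A strategy strictly dominates another if it gives a strictly higher payoff against every opponent action. Compare each pair of P1's strategies column-by-column:
  A vs B: [3 vs 3, 5 vs 1, 2 vs 3] → A does not strictly dominate B (column X: 3 ≤ 3)
  A vs C: [3 vs 4, 5 vs 4, 2 vs 6] → A does not strictly dominate C (column X: 3 ≤ 4)
  B vs A: [3 vs 3, 1 vs 5, 3 vs 2] → B does not strictly dominate A (column X: 3 ≤ 3)
  B vs C: [3 vs 4, 1 vs 4, 3 vs 6] → B does not strictly dominate C (column X: 3 ≤ 4)
  C vs A: [4 vs 3, 4 vs 5, 6 vs 2] → C does not strictly dominate A (column Y: 4 ≤ 5)
  C vs B: [4 vs 3, 4 vs 1, 6 vs 3] → C strictly dominates B
No single strategy strictly dominates all others → no strictly dominant strategy.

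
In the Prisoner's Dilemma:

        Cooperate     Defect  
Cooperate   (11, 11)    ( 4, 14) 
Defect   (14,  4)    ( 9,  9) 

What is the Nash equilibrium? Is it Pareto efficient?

(Defect, Defect) is NE; not Pareto efficient

Work:
Defect dominates Cooperate for both players:
If P2 cooperates: Defect (14) > Cooperate (11)
If P2 defects: Defect (9) > Cooperate (4)
NE: (Defect, Defect) with payoff (9, 9)
But (Cooperate, Cooperate) = (11, 11) Pareto dominates (9, 9)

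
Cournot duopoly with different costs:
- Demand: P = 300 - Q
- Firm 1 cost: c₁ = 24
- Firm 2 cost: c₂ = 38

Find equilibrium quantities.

q₁* = 96.67, q₂* = 82.67

Work:
Reaction: q₁ = (300 - 24 - q₂)/2
Reaction: q₂ = (300 - 38 - q₁)/2
Solve simultaneously:
q₁* = (300 - 2×24 + 38)/3 = 96.67
q₂* = (300 - 2×38 + 24)/3 = 82.67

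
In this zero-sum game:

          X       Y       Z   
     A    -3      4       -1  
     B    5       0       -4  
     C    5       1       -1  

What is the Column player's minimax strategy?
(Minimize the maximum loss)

Column should play Z, value = -1

Work:
Column player minimizes Row's maximum payoff:
Column X: max payoff to Row = 5
Column Y: max payoff to Row = 4
Column Z: max payoff to Row = -1
Minimum is -1, achieved by column Z.
Minimax strategy: Z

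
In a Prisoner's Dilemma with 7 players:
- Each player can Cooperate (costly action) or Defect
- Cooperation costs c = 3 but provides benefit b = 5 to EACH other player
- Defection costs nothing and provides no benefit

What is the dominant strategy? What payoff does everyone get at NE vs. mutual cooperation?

Dominant: Defect; NE payoff = 0; Coop payoff = 27

Work:
Defect dominates (saves cost c = 3, benefit to others is external)
NE: All defect → everyone gets 0
If all cooperate: each receives (6)×5 - 3 = 27
Social dilemma: 27 > 0 but NE gives 0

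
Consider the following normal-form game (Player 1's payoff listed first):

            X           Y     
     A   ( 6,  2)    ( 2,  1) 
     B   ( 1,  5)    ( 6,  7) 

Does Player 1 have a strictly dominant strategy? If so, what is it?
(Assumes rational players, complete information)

No strictly dominant strategy exists for Player 1

Work:
A strategy strictly dominates another if it gives a strictly higher payoff against every opponent action. Compare each pair of P1's strategies column-by-column:
  A vs B: [6 vs 1, 2 vs 6] → A does not strictly dominate B (column Y: 2 ≤ 6)
  B vs A: [1 vs 6, 6 vs 2] → B does not strictly dominate A (column X: 1 ≤ 6)
No single strategy strictly dominates all others → no strictly dominant strategy.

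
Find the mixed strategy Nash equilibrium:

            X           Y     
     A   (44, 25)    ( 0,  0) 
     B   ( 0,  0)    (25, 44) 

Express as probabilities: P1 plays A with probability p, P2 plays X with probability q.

p = 0.6377, q = 0.3623

Work:
Find probabilities that make opponent indifferent:
P2 chooses q to make P1 indifferent between A and B
P1 chooses p to make P2 indifferent between X and Y
Mixed NE: P1 plays (A: 0.6377, B: 0.3623), P2 plays (X: 0.3623, Y: 0.6377)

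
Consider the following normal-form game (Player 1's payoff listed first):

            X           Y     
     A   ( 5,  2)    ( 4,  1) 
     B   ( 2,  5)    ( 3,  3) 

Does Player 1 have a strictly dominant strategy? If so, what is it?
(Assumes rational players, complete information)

Yes, Player 1's strictly dominant strategy is A

Work:
A strategy strictly dominates another if it gives a strictly higher payoff against every opponent action. Compare each pair of P1's strategies column-by-column:
  A vs B: [5 vs 2, 4 vs 3] → A strictly dominates B
  B vs A: [2 vs 5, 3 vs 4] → B does not strictly dominate A (column X: 2 ≤ 5)
A strictly dominates every other strategy → strictly dominant.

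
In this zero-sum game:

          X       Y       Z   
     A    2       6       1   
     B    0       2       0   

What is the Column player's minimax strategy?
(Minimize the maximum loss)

Column should play Z, value = 1

Work:
Column player minimizes Row's maximum payoff:
Column X: max payoff to Row = 2
Column Y: max payoff to Row = 6
Column Z: max payoff to Row = 1
Minimum is 1, achieved by column Z.
Minimax strategy: Z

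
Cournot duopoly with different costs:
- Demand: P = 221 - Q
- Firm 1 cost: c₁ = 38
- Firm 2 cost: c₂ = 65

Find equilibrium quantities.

q₁* = 70.0, q₂* = 43.0

Work:
Reaction: q₁ = (221 - 38 - q₂)/2
Reaction: q₂ = (221 - 65 - q₁)/2
Solve simultaneously:
q₁* = (221 - 2×38 + 65)/3 = 70.0
q₂* = (221 - 2×65 + 38)/3 = 43.0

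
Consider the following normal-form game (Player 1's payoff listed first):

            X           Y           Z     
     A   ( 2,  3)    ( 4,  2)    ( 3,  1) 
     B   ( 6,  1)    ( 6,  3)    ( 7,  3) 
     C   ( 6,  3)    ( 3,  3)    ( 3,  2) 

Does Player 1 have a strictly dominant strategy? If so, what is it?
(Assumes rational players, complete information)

No strictly dominant strategy exists for Player 1

Work:
A strategy strictly dominates another if it gives a strictly higher payoff against every opponent action. Compare each pair of P1's strategies column-by-column:
  A vs B: [2 vs 6, 4 vs 6, 3 vs 7] → A does not strictly dominate B (column X: 2 ≤ 6)
  A vs C: [2 vs 6, 4 vs 3, 3 vs 3] → A does not strictly dominate C (column X: 2 ≤ 6)
  B vs A: [6 vs 2, 6 vs 4, 7 vs 3] → B strictly dominates A
  B vs C: [6 vs 6, 6 vs 3, 7 vs 3] → B does not strictly dominate C (column X: 6 ≤ 6)
  C vs A: [6 vs 2, 3 vs 4, 3 vs 3] → C does not strictly dominate A (column Y: 3 ≤ 4)
  C vs B: [6 vs 6, 3 vs 6, 3 vs 7] → C does not strictly dominate B (column X: 6 ≤ 6)
No single strategy strictly dominates all others → no strictly dominant strategy.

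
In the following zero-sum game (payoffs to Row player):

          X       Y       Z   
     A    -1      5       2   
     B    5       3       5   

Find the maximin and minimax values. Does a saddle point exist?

Maximin = 3, Minimax = 5, Saddle: False

Work:
Row minimums: [-1, 3] → maximin = 3
Column maximums: [5, 5, 5] → minimax = 5
No saddle point (maximin ≠ minimax). Mixed strategy needed.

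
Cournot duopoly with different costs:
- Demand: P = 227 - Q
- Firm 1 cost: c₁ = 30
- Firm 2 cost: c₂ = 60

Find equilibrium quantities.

q₁* = 75.67, q₂* = 45.67

Work:
Reaction: q₁ = (227 - 30 - q₂)/2
Reaction: q₂ = (227 - 60 - q₁)/2
Solve simultaneously:
q₁* = (227 - 2×30 + 60)/3 = 75.67
q₂* = (227 - 2×60 + 30)/3 = 45.67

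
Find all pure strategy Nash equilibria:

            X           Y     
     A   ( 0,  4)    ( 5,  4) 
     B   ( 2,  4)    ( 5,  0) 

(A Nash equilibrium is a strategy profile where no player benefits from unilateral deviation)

Nash equilibrium: (A, Y), (B, X)

Work:
Best responses:
  P1 vs X: payoffs [0, 2] → best response B (payoff 2)
  P1 vs Y: payoffs [5, 5] → best response A/B (payoff 5)
  P2 vs A: payoffs [4, 4] → best response X/Y (payoff 4)
  P2 vs B: payoffs [4, 0] → best response X (payoff 4)
Mutual best responses: (A,Y), (B,X) → Nash equilibria.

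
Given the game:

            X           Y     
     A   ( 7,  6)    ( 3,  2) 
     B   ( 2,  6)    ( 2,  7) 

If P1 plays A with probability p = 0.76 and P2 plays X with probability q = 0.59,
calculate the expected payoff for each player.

E[P1] = 4.5536, E[P2] = 4.852

Work:
E[P1] = p·q·π₁(A,X) + p·(1-q)·π₁(A,Y) + (1-p)·q·π₁(B,X) + (1-p)·(1-q)·π₁(B,Y)
= 0.76·0.59·7 + 0.76·0.41·3 + 0.24·0.59·2 + 0.24·0.41·2
= 4.5536

E[P2] = 4.852 (similar calculation)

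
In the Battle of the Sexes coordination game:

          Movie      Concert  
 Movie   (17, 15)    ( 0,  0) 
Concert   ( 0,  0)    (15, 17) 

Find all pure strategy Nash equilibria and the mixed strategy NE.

Pure NE: (Movie, Movie) and (Concert, Concert); Mixed NE: p = 0.5312, q = 0.4688

Work:
Check pure NE:
(Movie, Movie): (17, 15) - no unilateral deviation beneficial
(Concert, Concert): (15, 17) - no unilateral deviation beneficial
Mixed NE: P1 plays Movie with p = 0.5312, P2 plays Movie with q = 0.4688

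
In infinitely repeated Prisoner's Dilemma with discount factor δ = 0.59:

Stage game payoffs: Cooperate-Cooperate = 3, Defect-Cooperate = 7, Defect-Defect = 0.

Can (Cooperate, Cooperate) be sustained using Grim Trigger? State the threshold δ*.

δ* = 0.5714; since δ = 0.59 ≥ 0.5714, cooperation can be sustained

Work:
For Grim Trigger:
Cooperate forever: 3/(1-δ)
Defect then punished: 7 + 0·δ/(1-δ)
Need: 3/(1-δ) ≥ 7 + 0·δ/(1-δ)
Solving: δ ≥ (T-R)/(T-P) = (7-3)/(7-0) = 0.5714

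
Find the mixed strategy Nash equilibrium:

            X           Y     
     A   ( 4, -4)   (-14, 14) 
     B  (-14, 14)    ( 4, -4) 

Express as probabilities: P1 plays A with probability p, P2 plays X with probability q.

p = 0.5, q = 0.5

Work:
Find probabilities that make opponent indifferent:
P2 chooses q to make P1 indifferent between A and B
P1 chooses p to make P2 indifferent between X and Y
Mixed NE: P1 plays (A: 0.5, B: 0.5), P2 plays (X: 0.5, Y: 0.5)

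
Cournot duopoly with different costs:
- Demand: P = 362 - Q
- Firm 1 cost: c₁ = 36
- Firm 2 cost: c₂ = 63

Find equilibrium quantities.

q₁* = 117.67, q₂* = 90.67

Work:
Reaction: q₁ = (362 - 36 - q₂)/2
Reaction: q₂ = (362 - 63 - q₁)/2
Solve simultaneously:
q₁* = (362 - 2×36 + 63)/3 = 117.67
q₂* = (362 - 2×63 + 36)/3 = 90.67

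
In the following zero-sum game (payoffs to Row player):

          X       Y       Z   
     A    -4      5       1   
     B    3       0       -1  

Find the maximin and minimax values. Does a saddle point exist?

Maximin = -1, Minimax = 1, Saddle: False

Work:
Row minimums: [-4, -1] → maximin = -1
Column maximums: [3, 5, 1] → minimax = 1
No saddle point (maximin ≠ minimax). Mixed strategy needed.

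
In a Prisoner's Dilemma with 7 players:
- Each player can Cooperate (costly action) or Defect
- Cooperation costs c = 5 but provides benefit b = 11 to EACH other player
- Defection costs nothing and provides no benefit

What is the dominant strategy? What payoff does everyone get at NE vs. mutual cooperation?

Dominant: Defect; NE payoff = 0; Coop payoff = 61

Work:
Defect dominates (saves cost c = 5, benefit to others is external)
NE: All defect → everyone gets 0
If all cooperate: each receives (6)×11 - 5 = 61
Social dilemma: 61 > 0 but NE gives 0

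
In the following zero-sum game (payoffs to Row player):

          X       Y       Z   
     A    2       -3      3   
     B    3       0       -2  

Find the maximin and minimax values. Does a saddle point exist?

Maximin = -2, Minimax = 0, Saddle: False

Work:
Row minimums: [-3, -2] → maximin = -2
Column maximums: [3, 0, 3] → minimax = 0
No saddle point (maximin ≠ minimax). Mixed strategy needed.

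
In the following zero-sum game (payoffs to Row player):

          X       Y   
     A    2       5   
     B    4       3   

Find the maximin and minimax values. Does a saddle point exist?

Maximin = 3, Minimax = 4, Saddle: False

Work:
Row minimums: [2, 3] → maximin = 3
Column maximums: [4, 5] → minimax = 4
No saddle point (maximin ≠ minimax). Mixed strategy needed.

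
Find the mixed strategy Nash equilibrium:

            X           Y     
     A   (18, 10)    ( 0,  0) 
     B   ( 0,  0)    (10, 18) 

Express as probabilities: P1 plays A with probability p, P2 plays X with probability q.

p = 0.6429, q = 0.3571

Work:
Find probabilities that make opponent indifferent:
P2 chooses q to make P1 indifferent between A and B
P1 chooses p to make P2 indifferent between X and Y
Mixed NE: P1 plays (A: 0.6429, B: 0.3571), P2 plays (X: 0.3571, Y: 0.6429)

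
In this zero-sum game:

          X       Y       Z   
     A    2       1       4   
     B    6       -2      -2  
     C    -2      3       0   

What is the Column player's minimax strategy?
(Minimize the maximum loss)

Column should play Y, value = 3

Work:
Column player minimizes Row's maximum payoff:
Column X: max payoff to Row = 6
Column Y: max payoff to Row = 3
Column Z: max payoff to Row = 4
Minimum is 3, achieved by column Y.
Minimax strategy: Y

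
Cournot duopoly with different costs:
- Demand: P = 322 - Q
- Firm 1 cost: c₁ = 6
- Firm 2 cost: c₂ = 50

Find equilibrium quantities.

q₁* = 120.0, q₂* = 76.0

Work:
Reaction: q₁ = (322 - 6 - q₂)/2
Reaction: q₂ = (322 - 50 - q₁)/2
Solve simultaneously:
q₁* = (322 - 2×6 + 50)/3 = 120.0
q₂* = (322 - 2×50 + 6)/3 = 76.0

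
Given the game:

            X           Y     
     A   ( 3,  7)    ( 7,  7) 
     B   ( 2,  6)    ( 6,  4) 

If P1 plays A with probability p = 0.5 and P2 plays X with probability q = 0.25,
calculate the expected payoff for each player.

E[P1] = 5.5, E[P2] = 5.75

Work:
E[P1] = p·q·π₁(A,X) + p·(1-q)·π₁(A,Y) + (1-p)·q·π₁(B,X) + (1-p)·(1-q)·π₁(B,Y)
= 0.5·0.25·3 + 0.5·0.75·7 + 0.5·0.25·2 + 0.5·0.75·6
= 5.5

E[P2] = 5.75 (similar calculation)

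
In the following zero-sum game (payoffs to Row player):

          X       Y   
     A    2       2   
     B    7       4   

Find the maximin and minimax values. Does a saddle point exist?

Maximin = 4, Minimax = 4, Saddle: True

Work:
Row minimums: [2, 4] → maximin = 4
Column maximums: [7, 4] → minimax = 4
Saddle point exists! Game value = 4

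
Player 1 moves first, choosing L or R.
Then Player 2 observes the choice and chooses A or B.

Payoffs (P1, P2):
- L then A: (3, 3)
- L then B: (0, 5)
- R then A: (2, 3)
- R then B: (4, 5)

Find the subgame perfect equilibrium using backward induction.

P1 plays R, P2 plays B after L and B after R; Payoff (4, 5)

Work:
Backward induction:
After L: P2 chooses B → P1 gets 0
After R: P2 chooses B → P1 gets 4
P1 chooses R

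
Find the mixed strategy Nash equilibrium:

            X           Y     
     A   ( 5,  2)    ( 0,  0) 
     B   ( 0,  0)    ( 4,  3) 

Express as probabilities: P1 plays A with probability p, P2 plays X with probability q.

p = 0.6, q = 0.4444

Work:
Find probabilities that make opponent indifferent:
P2 chooses q to make P1 indifferent between A and B
P1 chooses p to make P2 indifferent between X and Y
Mixed NE: P1 plays (A: 0.6, B: 0.4), P2 plays (X: 0.4444, Y: 0.5556)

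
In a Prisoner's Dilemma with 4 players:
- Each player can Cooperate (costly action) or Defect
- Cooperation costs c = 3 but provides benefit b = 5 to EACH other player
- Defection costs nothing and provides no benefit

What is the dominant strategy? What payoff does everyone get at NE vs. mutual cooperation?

Dominant: Defect; NE payoff = 0; Coop payoff = 12

Work:
Defect dominates (saves cost c = 3, benefit to others is external)
NE: All defect → everyone gets 0
If all cooperate: each receives (3)×5 - 3 = 12
Social dilemma: 12 > 0 but NE gives 0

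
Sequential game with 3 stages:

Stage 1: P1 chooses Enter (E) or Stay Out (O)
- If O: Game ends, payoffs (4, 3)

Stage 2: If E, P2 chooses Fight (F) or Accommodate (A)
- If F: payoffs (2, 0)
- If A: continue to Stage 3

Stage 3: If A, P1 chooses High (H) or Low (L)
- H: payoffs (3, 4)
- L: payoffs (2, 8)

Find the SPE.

SPE: (O, A, H); Outcome (4, 3)

Work:
Stage 3: P1 chooses H (3 vs 2)
Stage 2: P2: F->0, A->4 (anticipating H). Choose A
Stage 1: P1: O->4, E->3 (anticipating A, H). Choose O
SPE path: O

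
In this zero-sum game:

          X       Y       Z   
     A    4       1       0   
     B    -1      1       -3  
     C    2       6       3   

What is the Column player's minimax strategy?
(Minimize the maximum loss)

Column should play Z, value = 3

Work:
Column player minimizes Row's maximum payoff:
Column X: max payoff to Row = 4
Column Y: max payoff to Row = 6
Column Z: max payoff to Row = 3
Minimum is 3, achieved by column Z.
Minimax strategy: Z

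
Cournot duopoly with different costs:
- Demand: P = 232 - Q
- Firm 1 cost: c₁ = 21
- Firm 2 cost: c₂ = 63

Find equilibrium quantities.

q₁* = 84.33, q₂* = 42.33

Work:
Reaction: q₁ = (232 - 21 - q₂)/2
Reaction: q₂ = (232 - 63 - q₁)/2
Solve simultaneously:
q₁* = (232 - 2×21 + 63)/3 = 84.33
q₂* = (232 - 2×63 + 21)/3 = 42.33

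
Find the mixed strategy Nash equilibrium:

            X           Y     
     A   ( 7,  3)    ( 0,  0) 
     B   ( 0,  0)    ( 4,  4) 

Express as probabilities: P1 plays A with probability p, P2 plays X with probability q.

p = 0.5714, q = 0.3636

Work:
Find probabilities that make opponent indifferent:
P2 chooses q to make P1 indifferent between A and B
P1 chooses p to make P2 indifferent between X and Y
Mixed NE: P1 plays (A: 0.5714, B: 0.4286), P2 plays (X: 0.3636, Y: 0.6364)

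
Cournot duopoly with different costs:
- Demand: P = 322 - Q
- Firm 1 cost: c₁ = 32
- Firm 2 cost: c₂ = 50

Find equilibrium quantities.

q₁* = 102.67, q₂* = 84.67

Work:
Reaction: q₁ = (322 - 32 - q₂)/2
Reaction: q₂ = (322 - 50 - q₁)/2
Solve simultaneously:
q₁* = (322 - 2×32 + 50)/3 = 102.67
q₂* = (322 - 2×50 + 32)/3 = 84.67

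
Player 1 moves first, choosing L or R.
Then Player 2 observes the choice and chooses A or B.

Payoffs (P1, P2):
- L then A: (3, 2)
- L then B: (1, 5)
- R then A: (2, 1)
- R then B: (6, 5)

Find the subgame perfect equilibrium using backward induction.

P1 plays R, P2 plays B after L and B after R; Payoff (6, 5)

Work:
Backward induction:
After L: P2 chooses B → P1 gets 1
After R: P2 chooses B → P1 gets 6
P1 chooses R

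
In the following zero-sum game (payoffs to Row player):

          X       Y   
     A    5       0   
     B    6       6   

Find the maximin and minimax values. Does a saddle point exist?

Maximin = 6, Minimax = 6, Saddle: True

Work:
Row minimums: [0, 6] → maximin = 6
Column maximums: [6, 6] → minimax = 6
Saddle point exists! Game value = 6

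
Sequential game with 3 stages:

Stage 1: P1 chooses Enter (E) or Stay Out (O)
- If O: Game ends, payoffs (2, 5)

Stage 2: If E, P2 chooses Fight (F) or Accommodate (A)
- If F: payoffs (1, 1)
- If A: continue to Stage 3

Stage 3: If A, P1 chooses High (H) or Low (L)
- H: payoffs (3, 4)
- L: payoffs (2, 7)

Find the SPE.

SPE: (E, A, H); Outcome (3, 4)

Work:
Stage 3: P1 chooses H (3 vs 2)
Stage 2: P2: F->1, A->4 (anticipating H). Choose A
Stage 1: P1: O->2, E->3 (anticipating A, H). Choose E
SPE path: E -> A -> H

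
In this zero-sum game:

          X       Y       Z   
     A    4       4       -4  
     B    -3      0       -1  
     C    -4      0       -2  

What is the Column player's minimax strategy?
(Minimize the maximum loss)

Column should play Z, value = -1

Work:
Column player minimizes Row's maximum payoff:
Column X: max payoff to Row = 4
Column Y: max payoff to Row = 4
Column Z: max payoff to Row = -1
Minimum is -1, achieved by column Z.
Minimax strategy: Z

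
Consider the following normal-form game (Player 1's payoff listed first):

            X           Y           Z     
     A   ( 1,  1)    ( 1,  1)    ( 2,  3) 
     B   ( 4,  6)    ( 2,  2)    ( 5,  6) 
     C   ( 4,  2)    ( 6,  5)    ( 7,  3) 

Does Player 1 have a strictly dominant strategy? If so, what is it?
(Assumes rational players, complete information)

No strictly dominant strategy exists for Player 1

Work:
A strategy strictly dominates another if it gives a strictly higher payoff against every opponent action. Compare each pair of P1's strategies column-by-column:
  A vs B: [1 vs 4, 1 vs 2, 2 vs 5] → A does not strictly dominate B (column X: 1 ≤ 4)
  A vs C: [1 vs 4, 1 vs 6, 2 vs 7] → A does not strictly dominate C (column X: 1 ≤ 4)
  B vs A: [4 vs 1, 2 vs 1, 5 vs 2] → B strictly dominates A
  B vs C: [4 vs 4, 2 vs 6, 5 vs 7] → B does not strictly dominate C (column X: 4 ≤ 4)
  C vs A: [4 vs 1, 6 vs 1, 7 vs 2] → C strictly dominates A
  C vs B: [4 vs 4, 6 vs 2, 7 vs 5] → C does not strictly dominate B (column X: 4 ≤ 4)
No single strategy strictly dominates all others → no strictly dominant strategy.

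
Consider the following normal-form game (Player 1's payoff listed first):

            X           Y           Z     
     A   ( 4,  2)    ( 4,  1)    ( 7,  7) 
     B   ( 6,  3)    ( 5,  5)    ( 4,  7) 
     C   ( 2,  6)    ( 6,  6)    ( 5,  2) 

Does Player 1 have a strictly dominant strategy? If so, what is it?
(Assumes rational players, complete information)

No strictly dominant strategy exists for Player 1

Work:
A strategy strictly dominates another if it gives a strictly higher payoff against every opponent action. Compare each pair of P1's strategies column-by-column:
  A vs B: [4 vs 6, 4 vs 5, 7 vs 4] → A does not strictly dominate B (column X: 4 ≤ 6)
  A vs C: [4 vs 2, 4 vs 6, 7 vs 5] → A does not strictly dominate C (column Y: 4 ≤ 6)
  B vs A: [6 vs 4, 5 vs 4, 4 vs 7] → B does not strictly dominate A (column Z: 4 ≤ 7)
  B vs C: [6 vs 2, 5 vs 6, 4 vs 5] → B does not strictly dominate C (column Y: 5 ≤ 6)
  C vs A: [2 vs 4, 6 vs 4, 5 vs 7] → C does not strictly dominate A (column X: 2 ≤ 4)
  C vs B: [2 vs 6, 6 vs 5, 5 vs 4] → C does not strictly dominate B (column X: 2 ≤ 6)
No single strategy strictly dominates all others → no strictly dominant strategy.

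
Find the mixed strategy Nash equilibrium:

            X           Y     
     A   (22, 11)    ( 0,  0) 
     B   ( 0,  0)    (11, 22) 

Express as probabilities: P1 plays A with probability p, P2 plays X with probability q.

p = 0.6667, q = 0.3333

Work:
Find probabilities that make opponent indifferent:
P2 chooses q to make P1 indifferent between A and B
P1 chooses p to make P2 indifferent between X and Y
Mixed NE: P1 plays (A: 0.6667, B: 0.3333), P2 plays (X: 0.3333, Y: 0.6667)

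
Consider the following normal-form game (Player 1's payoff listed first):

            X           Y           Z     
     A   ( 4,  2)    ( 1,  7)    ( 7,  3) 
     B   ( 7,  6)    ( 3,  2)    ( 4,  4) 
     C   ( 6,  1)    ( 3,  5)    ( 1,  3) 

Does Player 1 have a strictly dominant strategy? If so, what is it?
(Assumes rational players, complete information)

No strictly dominant strategy exists for Player 1

Work:
A strategy strictly dominates another if it gives a strictly higher payoff against every opponent action. Compare each pair of P1's strategies column-by-column:
  A vs B: [4 vs 7, 1 vs 3, 7 vs 4] → A does not strictly dominate B (column X: 4 ≤ 7)
  A vs C: [4 vs 6, 1 vs 3, 7 vs 1] → A does not strictly dominate C (column X: 4 ≤ 6)
  B vs A: [7 vs 4, 3 vs 1, 4 vs 7] → B does not strictly dominate A (column Z: 4 ≤ 7)
  B vs C: [7 vs 6, 3 vs 3, 4 vs 1] → B does not strictly dominate C (column Y: 3 ≤ 3)
  C vs A: [6 vs 4, 3 vs 1, 1 vs 7] → C does not strictly dominate A (column Z: 1 ≤ 7)
  C vs B: [6 vs 7, 3 vs 3, 1 vs 4] → C does not strictly dominate B (column X: 6 ≤ 7)
No single strategy strictly dominates all others → no strictly dominant strategy.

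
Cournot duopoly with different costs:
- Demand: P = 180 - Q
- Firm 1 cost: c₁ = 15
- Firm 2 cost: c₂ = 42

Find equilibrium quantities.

q₁* = 64.0, q₂* = 37.0

Work:
Reaction: q₁ = (180 - 15 - q₂)/2
Reaction: q₂ = (180 - 42 - q₁)/2
Solve simultaneously:
q₁* = (180 - 2×15 + 42)/3 = 64.0
q₂* = (180 - 2×42 + 15)/3 = 37.0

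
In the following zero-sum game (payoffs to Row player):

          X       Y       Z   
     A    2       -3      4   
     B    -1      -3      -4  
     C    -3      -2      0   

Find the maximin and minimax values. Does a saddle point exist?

Maximin = -3, Minimax = -2, Saddle: False

Work:
Row minimums: [-3, -4, -3] → maximin = -3
Column maximums: [2, -2, 4] → minimax = -2
No saddle point (maximin ≠ minimax). Mixed strategy needed.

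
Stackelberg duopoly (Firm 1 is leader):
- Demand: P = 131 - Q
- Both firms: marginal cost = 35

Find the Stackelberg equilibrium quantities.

q₁* (leader) = 48.0, q₂* (follower) = 24.0

Work:
Follower's reaction: q₂ = (a - c - q₁)/2
Leader substitutes: π₁ = q₁·(a - q₁ - (a-c-q₁)/2 - c)
FOC: q₁* = (131 - 35)/2 = 48.00
Then: q₂* = (131 - 35 - 48.0)/2 = 24.00
Leader has first-mover advantage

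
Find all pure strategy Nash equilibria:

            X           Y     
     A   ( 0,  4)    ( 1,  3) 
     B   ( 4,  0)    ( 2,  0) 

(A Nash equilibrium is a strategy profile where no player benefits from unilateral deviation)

Nash equilibrium: (B, X), (B, Y)

Work:
Best responses:
  P1 vs X: payoffs [0, 4] → best response B (payoff 4)
  P1 vs Y: payoffs [1, 2] → best response B (payoff 2)
  P2 vs A: payoffs [4, 3] → best response X (payoff 4)
  P2 vs B: payoffs [0, 0] → best response X/Y (payoff 0)
Mutual best responses: (B,X), (B,Y) → Nash equilibria.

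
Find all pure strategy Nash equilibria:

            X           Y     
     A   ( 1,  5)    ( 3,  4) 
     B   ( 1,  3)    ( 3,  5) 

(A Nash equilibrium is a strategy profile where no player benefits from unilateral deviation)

Nash equilibrium: (A, X), (B, Y)

Work:
Best responses:
  P1 vs X: payoffs [1, 1] → best response A/B (payoff 1)
  P1 vs Y: payoffs [3, 3] → best response A/B (payoff 3)
  P2 vs A: payoffs [5, 4] → best response X (payoff 5)
  P2 vs B: payoffs [3, 5] → best response Y (payoff 5)
Mutual best responses: (A,X), (B,Y) → Nash equilibria.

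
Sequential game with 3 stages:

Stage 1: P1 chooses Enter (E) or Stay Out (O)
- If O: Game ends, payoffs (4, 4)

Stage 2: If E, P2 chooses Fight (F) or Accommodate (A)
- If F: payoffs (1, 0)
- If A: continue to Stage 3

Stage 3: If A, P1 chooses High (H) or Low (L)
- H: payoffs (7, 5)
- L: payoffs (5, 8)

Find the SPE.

SPE: (E, A, H); Outcome (7, 5)

Work:
Stage 3: P1 chooses H (7 vs 5)
Stage 2: P2: F->0, A->5 (anticipating H). Choose A
Stage 1: P1: O->4, E->7 (anticipating A, H). Choose E
SPE path: E -> A -> H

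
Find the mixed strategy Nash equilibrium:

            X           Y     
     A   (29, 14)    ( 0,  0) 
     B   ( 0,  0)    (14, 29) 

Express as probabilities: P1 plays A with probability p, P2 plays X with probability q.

p = 0.6744, q = 0.3256

Work:
Find probabilities that make opponent indifferent:
P2 chooses q to make P1 indifferent between A and B
P1 chooses p to make P2 indifferent between X and Y
Mixed NE: P1 plays (A: 0.6744, B: 0.3256), P2 plays (X: 0.3256, Y: 0.6744)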